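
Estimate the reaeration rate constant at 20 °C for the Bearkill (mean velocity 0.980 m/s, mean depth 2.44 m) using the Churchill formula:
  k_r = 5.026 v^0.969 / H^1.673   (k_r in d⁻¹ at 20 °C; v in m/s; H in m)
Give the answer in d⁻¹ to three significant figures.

k_r = 5.026 × 0.980^0.969 / 2.44^1.673 = 5.026 × 0.9806 / 4.447 = 1.108 d⁻¹.

k_r ≈ 1.11 d⁻¹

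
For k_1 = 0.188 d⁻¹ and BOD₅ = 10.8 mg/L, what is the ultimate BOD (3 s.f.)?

BOD₅ = L₀(1 − e^(−5k_1)) ⇒ L₀ = BOD₅ / (1 − e^(−5×0.188))
= 10.8 / (1 − 0.3906) = 10.8 / 0.6094 = 17.72 mg/L.

L₀ ≈ 17.7 mg/L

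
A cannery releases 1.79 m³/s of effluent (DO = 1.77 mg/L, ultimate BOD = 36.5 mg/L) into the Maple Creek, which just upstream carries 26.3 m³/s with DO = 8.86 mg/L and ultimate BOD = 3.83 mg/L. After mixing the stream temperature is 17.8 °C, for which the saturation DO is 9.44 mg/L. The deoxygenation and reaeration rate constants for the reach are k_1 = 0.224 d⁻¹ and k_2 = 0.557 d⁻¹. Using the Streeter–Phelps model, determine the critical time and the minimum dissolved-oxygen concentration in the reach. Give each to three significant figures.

t_c ≈ 1.83 d; minimum DO ≈ 7.86 mg/L

Mixed DO = (26.3×8.86 + 1.79×1.77)/(26.3+1.79) = 236.2/28.09 = 8.408 mg/L.
Mixed L₀ = (26.3×3.83 + 1.79×36.5)/(28.09) = 166.1/28.09 = 5.912 mg/L.
Initial deficit D₀ = C_s − DO₀ = 9.44 − 8.408 = 1.032 mg/L.
t_c = (1/0.3330) ln[(0.557/0.224)(1 − 1.032×0.3330/(0.224×5.912))] = 3.003 × ln(1.841) = 1.833 d.
D_c = (0.224/0.557) × 5.912 × e^(−0.224×1.833) = 0.4022 × 5.912 × 0.6632 = 1.577 mg/L.
Minimum DO = 9.44 − 1.577 = 7.863 mg/L.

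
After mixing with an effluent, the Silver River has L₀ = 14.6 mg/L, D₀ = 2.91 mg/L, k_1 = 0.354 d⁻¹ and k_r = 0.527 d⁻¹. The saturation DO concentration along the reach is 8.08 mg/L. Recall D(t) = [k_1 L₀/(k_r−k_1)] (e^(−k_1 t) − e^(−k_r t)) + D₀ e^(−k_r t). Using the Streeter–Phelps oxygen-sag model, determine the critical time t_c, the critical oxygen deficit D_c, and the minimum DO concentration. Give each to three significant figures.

t_c ≈ 1.71 d; D_c ≈ 5.36 mg/L; min DO ≈ 2.72 mg/L

At the critical point dD/dt = 0, so k_1 L₀ e^(−k_1 t) = k_r D. Substituting D(t) from the Streeter–Phelps equation and solving for t gives
t_c = ln[(k_r/k_1)(1 − D₀(k_r−k_1)/(k_1 L₀))] / (k_r−k_1).
Here k_r−k_1 = 0.1730 d⁻¹ and 1 − D₀(k_r−k_1)/(k_1 L₀) = 1 − 2.91×0.1730/(0.354×14.6) = 0.9026, so
t_c = ln(1.489 × 0.9026) / 0.1730 = 0.2954 / 0.1730 = 1.708 d.
L(t_c) = L₀ e^(−k_1 t_c) = 14.6 × 0.5463 = 7.977 mg/L, and at the critical point k_r D_c = k_1 L, so D_c = (0.354/0.527) × 7.977 = 5.358 mg/L.
Minimum DO = C_s − D_c = 8.08 − 5.358 = 2.722 mg/L.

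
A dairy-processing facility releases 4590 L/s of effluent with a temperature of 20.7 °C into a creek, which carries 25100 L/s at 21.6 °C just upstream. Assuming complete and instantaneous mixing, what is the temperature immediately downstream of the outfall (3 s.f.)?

21.5 °C

Flow-weighted mixing: C = (Q_r C_r + Q_w C_w)/(Q_r + Q_w)
= (25100×21.6 + 4590×20.7)/(25100 + 4590) = 637200/29690 = 21.46 °C.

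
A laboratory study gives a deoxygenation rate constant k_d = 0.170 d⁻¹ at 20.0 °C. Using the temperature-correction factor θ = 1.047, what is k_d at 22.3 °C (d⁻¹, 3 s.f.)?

k_d(T₂) = k_d(T₁) · θ^(T₂−T₁) = 0.170 × 1.047^(22.3−20.0)
= 0.170 × 1.047^2.30 = 0.170 × 1.111 = 0.1889 d⁻¹.

k_d ≈ 0.189 d⁻¹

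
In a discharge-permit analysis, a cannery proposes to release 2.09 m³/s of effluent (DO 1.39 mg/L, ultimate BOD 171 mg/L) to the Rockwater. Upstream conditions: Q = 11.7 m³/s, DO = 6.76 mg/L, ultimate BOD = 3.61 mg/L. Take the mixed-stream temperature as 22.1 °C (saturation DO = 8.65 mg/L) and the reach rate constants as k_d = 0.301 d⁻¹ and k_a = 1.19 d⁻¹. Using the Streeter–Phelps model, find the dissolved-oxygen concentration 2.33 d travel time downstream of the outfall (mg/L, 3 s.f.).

DO ≈ 4.23 mg/L

Mixed DO = (11.7×6.76 + 2.09×1.39)/(11.7+2.09) = 82.00/13.79 = 5.946 mg/L.
Mixed L₀ = (11.7×3.61 + 2.09×171)/(13.79) = 399.6/13.79 = 28.98 mg/L.
Initial deficit D₀ = C_s − DO₀ = 8.65 − 5.946 = 2.704 mg/L.
D(2.33) = [0.301×28.98/(1.19−0.301)](e^(−0.301×2.33) − e^(−1.19×2.33)) + 2.704 e^(−1.19×2.33)
= 9.812 × (0.4959 − 0.06249) + 2.704 × 0.06249 = 4.422 mg/L.
DO = 8.65 − 4.422 = 4.228 mg/L.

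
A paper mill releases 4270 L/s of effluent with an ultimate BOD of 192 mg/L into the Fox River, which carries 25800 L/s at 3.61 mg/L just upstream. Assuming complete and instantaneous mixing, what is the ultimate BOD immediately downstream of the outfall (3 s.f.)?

Flow-weighted mixing: C = (Q_r C_r + Q_w C_w)/(Q_r + Q_w)
= (25800×3.61 + 4270×192)/(25800 + 4270) = 913000/30070 = 30.36 mg/L.

30.4 mg/L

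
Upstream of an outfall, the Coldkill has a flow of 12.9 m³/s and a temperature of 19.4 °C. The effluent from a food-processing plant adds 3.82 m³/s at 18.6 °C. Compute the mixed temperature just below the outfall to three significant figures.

19.2 °C

Flow-weighted mixing: C = (Q_r C_r + Q_w C_w)/(Q_r + Q_w)
= (12.9×19.4 + 3.82×18.6)/(12.9 + 3.82) = 321.3/16.72 = 19.22 °C.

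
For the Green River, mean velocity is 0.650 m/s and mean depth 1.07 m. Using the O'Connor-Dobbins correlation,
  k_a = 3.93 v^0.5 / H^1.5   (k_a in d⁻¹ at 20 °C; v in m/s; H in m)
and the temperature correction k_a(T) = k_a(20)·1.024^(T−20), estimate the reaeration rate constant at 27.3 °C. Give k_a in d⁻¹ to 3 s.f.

k_a ≈ 3.40 d⁻¹

k_a(20) = 3.93 × 0.650^0.5 / 1.07^1.5 = 3.93 × 0.8062 / 1.107 = 2.863 d⁻¹.
k_a(27.3) = 2.863 × 1.024^(27.3−20) = 2.863 × 1.189 = 3.404 d⁻¹.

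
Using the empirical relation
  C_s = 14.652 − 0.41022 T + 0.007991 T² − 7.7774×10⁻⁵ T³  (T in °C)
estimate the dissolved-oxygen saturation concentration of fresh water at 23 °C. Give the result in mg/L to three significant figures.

C_s ≈ 8.50 mg/L

C_s = 14.652 − 0.41022×23 + 0.007991×23² − 7.7774×10⁻⁵×23³ = 8.498 mg/L.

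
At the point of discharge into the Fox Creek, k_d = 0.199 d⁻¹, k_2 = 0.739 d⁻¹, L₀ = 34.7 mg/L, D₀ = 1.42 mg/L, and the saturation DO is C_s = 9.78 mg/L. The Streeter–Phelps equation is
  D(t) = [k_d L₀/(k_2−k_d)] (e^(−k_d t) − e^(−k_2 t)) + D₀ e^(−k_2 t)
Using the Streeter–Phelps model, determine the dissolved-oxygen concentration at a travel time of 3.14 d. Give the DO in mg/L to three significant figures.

DO ≈ 4.05 mg/L

k_d L₀/(k_2−k_d) = 0.199×34.7/(0.739−0.199) = 6.905/0.5400 = 12.79 mg/L.
e^(−k_d t) = e^(−0.199×3.140) = 0.5353; e^(−k_2 t) = e^(−0.739×3.140) = 0.09823.
D = 12.79 × (0.5353 − 0.09823) + 1.42 × 0.09823 = 5.590 + 0.1395 = 5.729 mg/L.
DO = C_s − D = 9.78 − 5.729 = 4.051 mg/L.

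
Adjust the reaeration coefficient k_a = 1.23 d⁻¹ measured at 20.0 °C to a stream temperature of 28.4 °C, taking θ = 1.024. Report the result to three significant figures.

k_a ≈ 1.50 d⁻¹

k_a(T₂) = k_a(T₁) · θ^(T₂−T₁) = 1.23 × 1.024^(28.4−20.0)
= 1.23 × 1.024^8.40 = 1.23 × 1.220 = 1.501 d⁻¹.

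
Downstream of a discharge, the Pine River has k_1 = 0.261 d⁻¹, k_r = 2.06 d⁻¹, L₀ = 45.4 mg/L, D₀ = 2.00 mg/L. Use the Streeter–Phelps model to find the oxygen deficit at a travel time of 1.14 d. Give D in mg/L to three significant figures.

D ≈ 4.45 mg/L

k_1 L₀/(k_r−k_1) = 0.261×45.4/(2.06−0.261) = 11.85/1.799 = 6.587 mg/L.
e^(−k_1 t) = e^(−0.261×1.140) = 0.7426; e^(−k_r t) = e^(−2.06×1.140) = 0.09552.
D = 6.587 × (0.7426 − 0.09552) + 2.00 × 0.09552 = 4.262 + 0.1910 = 4.453 mg/L.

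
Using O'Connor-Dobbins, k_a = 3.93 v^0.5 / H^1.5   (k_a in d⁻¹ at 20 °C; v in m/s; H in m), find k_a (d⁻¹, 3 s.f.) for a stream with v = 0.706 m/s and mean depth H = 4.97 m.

k_a ≈ 0.298 d⁻¹

k_a = 3.93 × 0.706^0.5 / 4.97^1.5 = 3.93 × 0.8402 / 11.08 = 0.2980 d⁻¹.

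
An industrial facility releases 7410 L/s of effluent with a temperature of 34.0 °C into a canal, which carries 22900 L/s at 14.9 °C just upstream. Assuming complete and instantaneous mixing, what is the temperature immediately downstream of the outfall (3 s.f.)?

19.6 °C

Flow-weighted mixing: C = (Q_r C_r + Q_w C_w)/(Q_r + Q_w)
= (22900×14.9 + 7410×34.0)/(22900 + 7410) = 593200/30310 = 19.57 °C.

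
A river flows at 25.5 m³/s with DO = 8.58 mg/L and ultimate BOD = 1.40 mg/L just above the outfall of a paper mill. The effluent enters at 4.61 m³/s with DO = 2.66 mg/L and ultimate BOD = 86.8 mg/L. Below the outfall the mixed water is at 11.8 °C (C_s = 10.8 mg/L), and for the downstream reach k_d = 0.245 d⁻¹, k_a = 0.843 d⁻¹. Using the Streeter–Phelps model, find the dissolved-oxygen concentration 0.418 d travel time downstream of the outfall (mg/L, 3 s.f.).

DO ≈ 7.42 mg/L

Mixed DO = (25.5×8.58 + 4.61×2.66)/(25.5+4.61) = 231.1/30.11 = 7.674 mg/L.
Mixed L₀ = (25.5×1.40 + 4.61×86.8)/(30.11) = 435.8/30.11 = 14.48 mg/L.
Initial deficit D₀ = C_s − DO₀ = 10.8 − 7.674 = 3.126 mg/L.
D(0.418) = [0.245×14.48/(0.843−0.245)](e^(−0.245×0.418) − e^(−0.843×0.418)) + 3.126 e^(−0.843×0.418)
= 5.930 × (0.9027 − 0.7030) + 3.126 × 0.7030 = 3.382 mg/L.
DO = 10.8 − 3.382 = 7.418 mg/L.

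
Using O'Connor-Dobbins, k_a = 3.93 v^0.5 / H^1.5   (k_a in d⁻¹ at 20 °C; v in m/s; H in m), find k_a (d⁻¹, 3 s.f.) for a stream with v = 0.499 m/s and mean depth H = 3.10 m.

k_a = 3.93 × 0.499^0.5 / 3.10^1.5 = 3.93 × 0.7064 / 5.458 = 0.5086 d⁻¹.

k_a ≈ 0.509 d⁻¹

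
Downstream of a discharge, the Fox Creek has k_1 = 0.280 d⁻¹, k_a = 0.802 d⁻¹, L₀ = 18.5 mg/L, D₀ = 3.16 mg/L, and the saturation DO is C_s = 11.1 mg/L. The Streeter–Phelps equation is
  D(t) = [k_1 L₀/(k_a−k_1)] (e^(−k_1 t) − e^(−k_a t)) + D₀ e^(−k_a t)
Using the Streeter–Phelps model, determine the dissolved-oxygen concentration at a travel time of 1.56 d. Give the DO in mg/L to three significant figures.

k_1 L₀/(k_a−k_1) = 0.280×18.5/(0.802−0.280) = 5.180/0.5220 = 9.923 mg/L.
e^(−k_1 t) = e^(−0.280×1.560) = 0.6461; e^(−k_a t) = e^(−0.802×1.560) = 0.2862.
D = 9.923 × (0.6461 − 0.2862) + 3.16 × 0.2862 = 3.572 + 0.9043 = 4.476 mg/L.
DO = C_s − D = 11.1 − 4.476 = 6.624 mg/L.

DO ≈ 6.62 mg/L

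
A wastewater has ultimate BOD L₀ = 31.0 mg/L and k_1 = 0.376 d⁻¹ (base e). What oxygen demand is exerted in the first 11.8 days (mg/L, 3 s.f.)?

y_t = L₀(1 − e^(−k_1 t)) = 31.0 × (1 − e^(−0.376×11.8))
= 31.0 × (1 − 0.01183) = 31.0 × 0.9882 = 30.63 mg/L.

y ≈ 30.6 mg/L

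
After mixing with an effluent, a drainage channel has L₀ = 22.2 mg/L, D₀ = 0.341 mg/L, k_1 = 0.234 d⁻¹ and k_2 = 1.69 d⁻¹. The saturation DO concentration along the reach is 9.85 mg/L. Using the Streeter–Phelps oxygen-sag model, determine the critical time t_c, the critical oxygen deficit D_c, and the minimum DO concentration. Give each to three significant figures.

t_c = [1/(k_2−k_1)] ln[(k_2/k_1)(1 − D₀(k_2−k_1)/(k_1 L₀))]
= [1/(1.69−0.234)] ln[(1.69/0.234)(1 − 0.341×1.456/(0.234×22.2))]
= (1/1.456) ln[7.222 × 0.9044] = 0.6868 × ln(6.532) = 0.6868 × 1.877 = 1.289 d.
L(t_c) = L₀ e^(−k_1 t_c) = 22.2 × 0.7396 = 16.42 mg/L, and at the critical point k_2 D_c = k_1 L, so D_c = (0.234/1.69) × 16.42 = 2.273 mg/L.
Minimum DO = C_s − D_c = 9.85 − 2.273 = 7.577 mg/L.

t_c ≈ 1.29 d; D_c ≈ 2.27 mg/L; min DO ≈ 7.58 mg/L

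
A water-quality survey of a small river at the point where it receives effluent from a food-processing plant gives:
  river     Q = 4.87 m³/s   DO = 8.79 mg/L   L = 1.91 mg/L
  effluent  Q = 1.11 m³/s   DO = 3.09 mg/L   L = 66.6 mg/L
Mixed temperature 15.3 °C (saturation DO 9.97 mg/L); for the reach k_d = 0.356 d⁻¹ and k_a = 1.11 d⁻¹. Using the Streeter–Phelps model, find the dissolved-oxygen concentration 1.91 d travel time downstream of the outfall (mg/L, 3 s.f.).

DO ≈ 7.16 mg/L

Mixed DO = (4.87×8.79 + 1.11×3.09)/(4.87+1.11) = 46.24/5.980 = 7.732 mg/L.
Mixed L₀ = (4.87×1.91 + 1.11×66.6)/(5.980) = 83.23/5.980 = 13.92 mg/L.
Initial deficit D₀ = C_s − DO₀ = 9.97 − 7.732 = 2.238 mg/L.
D(1.91) = [0.356×13.92/(1.11−0.356)](e^(−0.356×1.91) − e^(−1.11×1.91)) + 2.238 e^(−1.11×1.91)
= 6.571 × (0.5066 − 0.1200) + 2.238 × 0.1200 = 2.809 mg/L.
DO = 9.97 − 2.809 = 7.161 mg/L.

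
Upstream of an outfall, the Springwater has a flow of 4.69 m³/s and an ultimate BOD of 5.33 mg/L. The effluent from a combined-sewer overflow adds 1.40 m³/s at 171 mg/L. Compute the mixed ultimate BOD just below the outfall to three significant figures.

Flow-weighted mixing: C = (Q_r C_r + Q_w C_w)/(Q_r + Q_w)
= (4.69×5.33 + 1.40×171)/(4.69 + 1.40) = 264.4/6.090 = 43.42 mg/L.

43.4 mg/L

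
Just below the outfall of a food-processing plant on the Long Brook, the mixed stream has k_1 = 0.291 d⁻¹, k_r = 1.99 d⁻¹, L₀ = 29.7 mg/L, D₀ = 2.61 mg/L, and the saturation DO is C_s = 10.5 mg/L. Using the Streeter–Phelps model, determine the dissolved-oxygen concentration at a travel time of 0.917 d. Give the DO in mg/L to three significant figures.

DO ≈ 7.00 mg/L

k_1 L₀/(k_r−k_1) = 0.291×29.7/(1.99−0.291) = 8.643/1.699 = 5.087 mg/L.
e^(−k_1 t) = e^(−0.291×0.9170) = 0.7658; e^(−k_r t) = e^(−1.99×0.9170) = 0.1612.
D = 5.087 × (0.7658 − 0.1612) + 2.61 × 0.1612 = 3.075 + 0.4208 = 3.496 mg/L.
DO = C_s − D = 10.5 − 3.496 = 7.004 mg/L.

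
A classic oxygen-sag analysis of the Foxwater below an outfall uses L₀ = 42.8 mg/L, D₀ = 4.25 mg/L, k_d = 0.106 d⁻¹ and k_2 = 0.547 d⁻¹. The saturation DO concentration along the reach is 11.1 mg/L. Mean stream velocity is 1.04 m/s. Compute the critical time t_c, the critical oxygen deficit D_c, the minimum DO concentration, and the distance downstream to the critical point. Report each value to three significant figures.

t_c = [1/(k_2−k_d)] ln[(k_2/k_d)(1 − D₀(k_2−k_d)/(k_d L₀))]
= [1/(0.547−0.106)] ln[(0.547/0.106)(1 − 4.25×0.4410/(0.106×42.8))]
= (1/0.4410) ln[5.160 × 0.5869] = 2.268 × ln(3.029) = 2.268 × 1.108 = 2.513 d.
L(t_c) = L₀ e^(−k_d t_c) = 42.8 × 0.7662 = 32.79 mg/L, and at the critical point k_2 D_c = k_d L, so D_c = (0.106/0.547) × 32.79 = 6.355 mg/L.
Minimum DO = C_s − D_c = 11.1 − 6.355 = 4.745 mg/L.
x_c = v t_c = 1.04 m/s × 2.513 d × 86400 s/d = 225800 m ≈ 226 km.

t_c ≈ 2.51 d; D_c ≈ 6.35 mg/L; min DO ≈ 4.75 mg/L; x_c ≈ 226 km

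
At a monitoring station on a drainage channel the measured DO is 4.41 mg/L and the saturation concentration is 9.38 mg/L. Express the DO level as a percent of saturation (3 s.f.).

47.0 % saturation

% saturation = C/C_s × 100 = 4.41/9.38 × 100 = 47.0 %.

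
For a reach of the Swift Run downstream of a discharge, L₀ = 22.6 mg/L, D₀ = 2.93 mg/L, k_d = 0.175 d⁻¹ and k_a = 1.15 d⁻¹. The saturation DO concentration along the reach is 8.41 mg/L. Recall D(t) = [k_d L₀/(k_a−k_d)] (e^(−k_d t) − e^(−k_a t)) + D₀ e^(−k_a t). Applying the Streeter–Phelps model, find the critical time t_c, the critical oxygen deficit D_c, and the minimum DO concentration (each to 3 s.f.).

With k_a/k_d = 6.571 and 1 − D₀(k_a−k_d)/(k_d L₀) = 0.2777,
t_c = ln(6.571 × 0.2777) / (1.15 − 0.175) = ln(1.825) / 0.9750 = 0.6015/0.9750 = 0.6169 d.
L(t_c) = L₀ e^(−k_d t_c) = 22.6 × 0.8977 = 20.29 mg/L, and at the critical point k_a D_c = k_d L, so D_c = (0.175/1.15) × 20.29 = 3.087 mg/L.
Minimum DO = C_s − D_c = 8.41 − 3.087 = 5.323 mg/L.

t_c ≈ 0.617 d; D_c ≈ 3.09 mg/L; min DO ≈ 5.32 mg/L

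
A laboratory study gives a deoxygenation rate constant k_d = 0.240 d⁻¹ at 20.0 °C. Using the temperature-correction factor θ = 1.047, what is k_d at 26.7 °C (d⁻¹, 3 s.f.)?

k_d(T₂) = k_d(T₁) · θ^(T₂−T₁) = 0.240 × 1.047^(26.7−20.0)
= 0.240 × 1.047^6.70 = 0.240 × 1.360 = 0.3265 d⁻¹.

k_d ≈ 0.326 d⁻¹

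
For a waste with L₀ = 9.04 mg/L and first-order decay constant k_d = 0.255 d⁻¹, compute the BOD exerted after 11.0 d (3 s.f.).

y ≈ 8.49 mg/L

y_t = L₀(1 − e^(−k_d t)) = 9.04 × (1 − e^(−0.255×11.0))
= 9.04 × (1 − 0.06051) = 9.04 × 0.9395 = 8.493 mg/L.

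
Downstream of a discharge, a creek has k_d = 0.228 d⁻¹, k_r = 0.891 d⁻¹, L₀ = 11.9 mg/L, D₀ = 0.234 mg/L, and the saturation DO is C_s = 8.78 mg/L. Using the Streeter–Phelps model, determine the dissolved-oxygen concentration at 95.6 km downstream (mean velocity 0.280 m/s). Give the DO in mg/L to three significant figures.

DO ≈ 7.23 mg/L

Travel time t = x/v = 95.6 km / (0.280 m/s) = 95600 m / 0.280 m/s = 341400 s = 3.952 d.
k_d L₀/(k_r−k_d) = 0.228×11.9/(0.891−0.228) = 2.713/0.6630 = 4.092 mg/L.
e^(−k_d t) = e^(−0.228×3.952) = 0.4062; e^(−k_r t) = e^(−0.891×3.952) = 0.02957.
D = 4.092 × (0.4062 − 0.02957) + 0.234 × 0.02957 = 1.541 + 0.006919 = 1.548 mg/L.
DO = C_s − D = 8.78 − 1.548 = 7.232 mg/L.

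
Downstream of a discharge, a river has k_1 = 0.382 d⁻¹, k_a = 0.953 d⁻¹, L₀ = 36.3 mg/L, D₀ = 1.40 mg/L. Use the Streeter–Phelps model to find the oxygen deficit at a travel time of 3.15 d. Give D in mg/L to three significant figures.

D ≈ 6.15 mg/L

k_1 L₀/(k_a−k_1) = 0.382×36.3/(0.953−0.382) = 13.87/0.5710 = 24.28 mg/L.
e^(−k_1 t) = e^(−0.382×3.150) = 0.3002; e^(−k_a t) = e^(−0.953×3.150) = 0.04969.
D = 24.28 × (0.3002 − 0.04969) + 1.40 × 0.04969 = 6.084 + 0.06957 = 6.153 mg/L.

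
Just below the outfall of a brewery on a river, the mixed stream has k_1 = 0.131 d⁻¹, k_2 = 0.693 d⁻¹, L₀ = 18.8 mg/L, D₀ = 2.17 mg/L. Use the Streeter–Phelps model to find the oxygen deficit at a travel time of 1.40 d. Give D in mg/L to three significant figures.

k_1 L₀/(k_2−k_1) = 0.131×18.8/(0.693−0.131) = 2.463/0.5620 = 4.382 mg/L.
e^(−k_1 t) = e^(−0.131×1.400) = 0.8324; e^(−k_2 t) = e^(−0.693×1.400) = 0.3790.
D = 4.382 × (0.8324 − 0.3790) + 2.17 × 0.3790 = 1.987 + 0.8224 = 2.809 mg/L.

D ≈ 2.81 mg/L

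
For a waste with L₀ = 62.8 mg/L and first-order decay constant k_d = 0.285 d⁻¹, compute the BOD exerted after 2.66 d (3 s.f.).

y ≈ 33.4 mg/L

y_t = L₀(1 − e^(−k_d t)) = 62.8 × (1 − e^(−0.285×2.66))
= 62.8 × (1 − 0.4686) = 62.8 × 0.5314 = 33.37 mg/L.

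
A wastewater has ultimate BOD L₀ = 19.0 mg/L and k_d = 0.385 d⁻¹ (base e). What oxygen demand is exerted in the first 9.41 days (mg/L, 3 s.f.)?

y_t = L₀(1 − e^(−k_d t)) = 19.0 × (1 − e^(−0.385×9.41))
= 19.0 × (1 − 0.02671) = 19.0 × 0.9733 = 18.49 mg/L.

y ≈ 18.5 mg/L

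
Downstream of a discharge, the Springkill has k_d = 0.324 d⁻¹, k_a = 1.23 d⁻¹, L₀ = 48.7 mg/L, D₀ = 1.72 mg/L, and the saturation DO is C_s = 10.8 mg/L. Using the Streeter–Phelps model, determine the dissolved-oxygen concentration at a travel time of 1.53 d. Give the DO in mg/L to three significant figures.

k_d L₀/(k_a−k_d) = 0.324×48.7/(1.23−0.324) = 15.78/0.9060 = 17.42 mg/L.
e^(−k_d t) = e^(−0.324×1.530) = 0.6091; e^(−k_a t) = e^(−1.23×1.530) = 0.1523.
D = 17.42 × (0.6091 − 0.1523) + 1.72 × 0.1523 = 7.956 + 0.2620 = 8.218 mg/L.
DO = C_s − D = 10.8 − 8.218 = 2.582 mg/L.

DO ≈ 2.58 mg/L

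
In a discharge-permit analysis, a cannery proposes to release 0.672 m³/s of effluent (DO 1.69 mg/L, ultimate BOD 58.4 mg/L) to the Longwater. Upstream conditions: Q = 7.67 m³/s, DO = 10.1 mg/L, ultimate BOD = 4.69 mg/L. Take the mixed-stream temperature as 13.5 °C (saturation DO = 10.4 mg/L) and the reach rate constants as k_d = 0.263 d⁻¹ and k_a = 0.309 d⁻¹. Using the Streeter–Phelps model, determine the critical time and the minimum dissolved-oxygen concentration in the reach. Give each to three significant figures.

t_c ≈ 3.09 d; minimum DO ≈ 6.99 mg/L

Mixed DO = (7.67×10.1 + 0.672×1.69)/(7.67+0.672) = 78.60/8.342 = 9.423 mg/L.
Mixed L₀ = (7.67×4.69 + 0.672×58.4)/(8.342) = 75.22/8.342 = 9.017 mg/L.
Initial deficit D₀ = C_s − DO₀ = 10.4 − 9.423 = 0.9775 mg/L.
t_c = (1/0.04600) ln[(0.309/0.263)(1 − 0.9775×0.04600/(0.263×9.017))] = 21.74 × ln(1.153) = 3.088 d.
D_c = (0.263/0.309) × 9.017 × e^(−0.263×3.088) = 0.8511 × 9.017 × 0.4439 = 3.407 mg/L.
Minimum DO = 10.4 − 3.407 = 6.993 mg/L.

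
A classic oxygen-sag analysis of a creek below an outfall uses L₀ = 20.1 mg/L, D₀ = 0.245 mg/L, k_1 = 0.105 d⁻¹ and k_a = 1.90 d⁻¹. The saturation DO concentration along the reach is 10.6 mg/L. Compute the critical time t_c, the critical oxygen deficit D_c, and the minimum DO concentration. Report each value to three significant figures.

t_c ≈ 1.48 d; D_c ≈ 0.951 mg/L; min DO ≈ 9.65 mg/L

With k_a/k_1 = 18.10 and 1 − D₀(k_a−k_1)/(k_1 L₀) = 0.7916,
t_c = ln(18.10 × 0.7916) / (1.90 − 0.105) = ln(14.32) / 1.795 = 2.662/1.795 = 1.483 d.
D_c = (k_1/k_a) L₀ e^(−k_1 t_c) = (0.105/1.90) × 20.1 × e^(−0.105×1.483) = 0.05526 × 20.1 × 0.8558 = 0.9506 mg/L.
Minimum DO = C_s − D_c = 10.6 − 0.9506 = 9.649 mg/L.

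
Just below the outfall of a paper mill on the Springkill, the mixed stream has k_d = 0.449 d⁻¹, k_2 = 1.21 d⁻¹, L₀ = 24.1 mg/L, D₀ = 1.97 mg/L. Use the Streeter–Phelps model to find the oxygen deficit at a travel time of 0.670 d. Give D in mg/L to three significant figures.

D ≈ 5.08 mg/L

k_d L₀/(k_2−k_d) = 0.449×24.1/(1.21−0.449) = 10.82/0.7610 = 14.22 mg/L.
e^(−k_d t) = e^(−0.449×0.6700) = 0.7402; e^(−k_2 t) = e^(−1.21×0.6700) = 0.4445.
D = 14.22 × (0.7402 − 0.4445) + 1.97 × 0.4445 = 4.204 + 0.8758 = 5.080 mg/L.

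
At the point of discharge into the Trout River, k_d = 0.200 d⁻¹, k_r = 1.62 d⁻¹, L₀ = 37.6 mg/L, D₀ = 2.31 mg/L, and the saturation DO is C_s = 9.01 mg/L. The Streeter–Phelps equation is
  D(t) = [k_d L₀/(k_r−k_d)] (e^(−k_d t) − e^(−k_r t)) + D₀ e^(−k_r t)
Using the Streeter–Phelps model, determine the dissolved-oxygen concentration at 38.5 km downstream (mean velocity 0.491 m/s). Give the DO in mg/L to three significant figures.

DO ≈ 5.28 mg/L

Travel time t = x/v = 38.5 km / (0.491 m/s) = 38500 m / 0.491 m/s = 78410 s = 0.9075 d.
k_d L₀/(k_r−k_d) = 0.200×37.6/(1.62−0.200) = 7.520/1.420 = 5.296 mg/L.
e^(−k_d t) = e^(−0.200×0.9075) = 0.8340; e^(−k_r t) = e^(−1.62×0.9075) = 0.2299.
D = 5.296 × (0.8340 − 0.2299) + 2.31 × 0.2299 = 3.199 + 0.5310 = 3.730 mg/L.
DO = C_s − D = 9.01 − 3.730 = 5.280 mg/L.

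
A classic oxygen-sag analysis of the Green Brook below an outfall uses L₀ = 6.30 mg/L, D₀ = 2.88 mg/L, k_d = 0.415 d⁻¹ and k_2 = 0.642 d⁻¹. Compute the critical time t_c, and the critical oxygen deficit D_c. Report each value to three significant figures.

t_c ≈ 0.654 d; D_c ≈ 3.10 mg/L

With k_2/k_d = 1.547 and 1 − D₀(k_2−k_d)/(k_d L₀) = 0.7499,
t_c = ln(1.547 × 0.7499) / (0.642 − 0.415) = ln(1.160) / 0.2270 = 0.1486/0.2270 = 0.6544 d.
D_c = (k_d/k_2) L₀ e^(−k_d t_c) = (0.415/0.642) × 6.30 × e^(−0.415×0.6544) = 0.6464 × 6.30 × 0.7622 = 3.104 mg/L.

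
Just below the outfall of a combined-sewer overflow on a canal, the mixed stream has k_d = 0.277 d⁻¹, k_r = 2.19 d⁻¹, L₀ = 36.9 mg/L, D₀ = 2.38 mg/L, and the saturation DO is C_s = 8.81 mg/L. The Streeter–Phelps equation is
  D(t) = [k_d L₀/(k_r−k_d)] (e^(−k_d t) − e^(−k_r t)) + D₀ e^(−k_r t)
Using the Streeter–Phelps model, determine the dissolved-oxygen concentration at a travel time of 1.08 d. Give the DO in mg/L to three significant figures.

DO ≈ 5.13 mg/L

k_d L₀/(k_r−k_d) = 0.277×36.9/(2.19−0.277) = 10.22/1.913 = 5.343 mg/L.
e^(−k_d t) = e^(−0.277×1.080) = 0.7414; e^(−k_r t) = e^(−2.19×1.080) = 0.09393.
D = 5.343 × (0.7414 − 0.09393) + 2.38 × 0.09393 = 3.460 + 0.2236 = 3.683 mg/L.
DO = C_s − D = 8.81 − 3.683 = 5.127 mg/L.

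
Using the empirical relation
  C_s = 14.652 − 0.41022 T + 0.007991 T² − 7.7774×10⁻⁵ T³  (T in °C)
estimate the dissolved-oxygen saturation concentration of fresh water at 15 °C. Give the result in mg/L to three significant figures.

C_s = 14.652 − 0.41022×15 + 0.007991×15² − 7.7774×10⁻⁵×15³ = 10.03 mg/L.

C_s ≈ 10.0 mg/L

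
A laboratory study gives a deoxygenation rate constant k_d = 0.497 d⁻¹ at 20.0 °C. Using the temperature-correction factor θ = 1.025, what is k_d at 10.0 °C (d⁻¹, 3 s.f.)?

k_d ≈ 0.388 d⁻¹

k_d(T₂) = k_d(T₁) · θ^(T₂−T₁) = 0.497 × 1.025^(10.0−20.0)
= 0.497 × 1.025^-10.0 = 0.497 × 0.7812 = 0.3883 d⁻¹.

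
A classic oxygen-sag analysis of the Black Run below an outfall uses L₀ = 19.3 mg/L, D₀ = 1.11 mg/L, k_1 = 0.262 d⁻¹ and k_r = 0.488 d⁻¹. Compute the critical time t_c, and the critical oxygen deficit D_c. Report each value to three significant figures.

At the critical point dD/dt = 0, so k_1 L₀ e^(−k_1 t) = k_r D. Substituting D(t) from the Streeter–Phelps equation and solving for t gives
t_c = ln[(k_r/k_1)(1 − D₀(k_r−k_1)/(k_1 L₀))] / (k_r−k_1).
Here k_r−k_1 = 0.2260 d⁻¹ and 1 − D₀(k_r−k_1)/(k_1 L₀) = 1 − 1.11×0.2260/(0.262×19.3) = 0.9504, so
t_c = ln(1.863 × 0.9504) / 0.2260 = 0.5711 / 0.2260 = 2.527 d.
L(t_c) = L₀ e^(−k_1 t_c) = 19.3 × 0.5158 = 9.955 mg/L, and at the critical point k_r D_c = k_1 L, so D_c = (0.262/0.488) × 9.955 = 5.345 mg/L.

t_c ≈ 2.53 d; D_c ≈ 5.34 mg/L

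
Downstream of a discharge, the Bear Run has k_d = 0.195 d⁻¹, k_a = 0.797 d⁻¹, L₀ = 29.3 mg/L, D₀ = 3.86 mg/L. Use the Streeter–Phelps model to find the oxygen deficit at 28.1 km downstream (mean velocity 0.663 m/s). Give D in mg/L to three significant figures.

D ≈ 4.82 mg/L

Travel time t = x/v = 28.1 km / (0.663 m/s) = 28100 m / 0.663 m/s = 42380 s = 0.4905 d.
k_d L₀/(k_a−k_d) = 0.195×29.3/(0.797−0.195) = 5.714/0.6020 = 9.491 mg/L.
e^(−k_d t) = e^(−0.195×0.4905) = 0.9088; e^(−k_a t) = e^(−0.797×0.4905) = 0.6764.
D = 9.491 × (0.9088 − 0.6764) + 3.86 × 0.6764 = 2.205 + 2.611 = 4.816 mg/L.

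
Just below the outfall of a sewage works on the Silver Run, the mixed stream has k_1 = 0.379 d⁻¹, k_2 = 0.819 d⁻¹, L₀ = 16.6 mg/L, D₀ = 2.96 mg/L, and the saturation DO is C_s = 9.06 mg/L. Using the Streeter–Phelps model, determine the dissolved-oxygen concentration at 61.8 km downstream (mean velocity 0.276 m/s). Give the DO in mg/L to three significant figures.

DO ≈ 5.06 mg/L

Travel time t = x/v = 61.8 km / (0.276 m/s) = 61800 m / 0.276 m/s = 223900 s = 2.592 d.
k_1 L₀/(k_2−k_1) = 0.379×16.6/(0.819−0.379) = 6.291/0.4400 = 14.30 mg/L.
e^(−k_1 t) = e^(−0.379×2.592) = 0.3745; e^(−k_2 t) = e^(−0.819×2.592) = 0.1197.
D = 14.30 × (0.3745 − 0.1197) + 2.96 × 0.1197 = 3.643 + 0.3544 = 3.997 mg/L.
DO = C_s − D = 9.06 − 3.997 = 5.063 mg/L.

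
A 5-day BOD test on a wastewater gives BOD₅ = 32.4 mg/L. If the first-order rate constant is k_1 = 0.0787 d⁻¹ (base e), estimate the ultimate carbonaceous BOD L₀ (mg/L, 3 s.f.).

BOD₅ = L₀(1 − e^(−5k_1)) ⇒ L₀ = BOD₅ / (1 − e^(−5×0.0787))
= 32.4 / (1 − 0.6747) = 32.4 / 0.3253 = 99.60 mg/L.

L₀ ≈ 99.6 mg/L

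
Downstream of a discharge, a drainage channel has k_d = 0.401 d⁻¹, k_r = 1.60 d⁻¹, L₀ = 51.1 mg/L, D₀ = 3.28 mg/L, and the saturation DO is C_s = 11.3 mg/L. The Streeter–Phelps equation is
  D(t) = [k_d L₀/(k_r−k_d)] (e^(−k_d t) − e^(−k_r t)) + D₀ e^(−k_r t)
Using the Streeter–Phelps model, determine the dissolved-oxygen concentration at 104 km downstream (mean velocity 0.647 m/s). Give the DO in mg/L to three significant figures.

DO ≈ 3.90 mg/L

Travel time t = x/v = 104 km / (0.647 m/s) = 104000 m / 0.647 m/s = 160700 s = 1.860 d.
k_d L₀/(k_r−k_d) = 0.401×51.1/(1.60−0.401) = 20.49/1.199 = 17.09 mg/L.
e^(−k_d t) = e^(−0.401×1.860) = 0.4742; e^(−k_r t) = e^(−1.60×1.860) = 0.05096.
D = 17.09 × (0.4742 − 0.05096) + 3.28 × 0.05096 = 7.234 + 0.1672 = 7.401 mg/L.
DO = C_s − D = 11.3 − 7.401 = 3.899 mg/L.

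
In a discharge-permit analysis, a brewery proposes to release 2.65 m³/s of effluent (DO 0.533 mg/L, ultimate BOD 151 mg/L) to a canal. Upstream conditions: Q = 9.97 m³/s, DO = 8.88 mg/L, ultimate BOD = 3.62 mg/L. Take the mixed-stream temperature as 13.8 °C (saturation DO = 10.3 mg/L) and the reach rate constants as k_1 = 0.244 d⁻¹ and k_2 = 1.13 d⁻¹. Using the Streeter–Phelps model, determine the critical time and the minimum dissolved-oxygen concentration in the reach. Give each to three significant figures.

t_c ≈ 1.27 d; minimum DO ≈ 4.83 mg/L

Mixed DO = (9.97×8.88 + 2.65×0.533)/(9.97+2.65) = 89.95/12.62 = 7.127 mg/L.
Mixed L₀ = (9.97×3.62 + 2.65×151)/(12.62) = 436.2/12.62 = 34.57 mg/L.
Initial deficit D₀ = C_s − DO₀ = 10.3 − 7.127 = 3.173 mg/L.
t_c = (1/0.8860) ln[(1.13/0.244)(1 − 3.173×0.8860/(0.244×34.57))] = 1.129 × ln(3.088) = 1.272 d.
D_c = (0.244/1.13) × 34.57 × e^(−0.244×1.272) = 0.2159 × 34.57 × 0.7331 = 5.472 mg/L.
Minimum DO = 10.3 − 5.472 = 4.828 mg/L.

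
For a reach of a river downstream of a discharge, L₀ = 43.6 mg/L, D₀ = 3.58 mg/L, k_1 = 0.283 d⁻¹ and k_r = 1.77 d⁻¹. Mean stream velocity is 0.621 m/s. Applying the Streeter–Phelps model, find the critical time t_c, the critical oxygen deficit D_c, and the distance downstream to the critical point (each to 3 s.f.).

t_c ≈ 0.853 d; D_c ≈ 5.48 mg/L; x_c ≈ 45.8 km

With k_r/k_1 = 6.254 and 1 − D₀(k_r−k_1)/(k_1 L₀) = 0.5686,
t_c = ln(6.254 × 0.5686) / (1.77 − 0.283) = ln(3.556) / 1.487 = 1.269/1.487 = 0.8532 d.
D_c = (k_1/k_r) L₀ e^(−k_1 t_c) = (0.283/1.77) × 43.6 × e^(−0.283×0.8532) = 0.1599 × 43.6 × 0.7855 = 5.476 mg/L.
x_c = v t_c = 0.621 m/s × 0.8532 d × 86400 s/d = 45780 m ≈ 45.8 km.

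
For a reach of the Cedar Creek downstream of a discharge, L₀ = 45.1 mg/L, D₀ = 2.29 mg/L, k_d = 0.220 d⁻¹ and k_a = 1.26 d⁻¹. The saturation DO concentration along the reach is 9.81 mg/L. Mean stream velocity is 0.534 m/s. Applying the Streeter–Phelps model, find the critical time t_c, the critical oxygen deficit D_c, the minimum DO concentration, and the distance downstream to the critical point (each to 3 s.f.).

t_c ≈ 1.41 d; D_c ≈ 5.77 mg/L; min DO ≈ 4.04 mg/L; x_c ≈ 65.2 km

At the critical point dD/dt = 0, so k_d L₀ e^(−k_d t) = k_a D. Substituting D(t) from the Streeter–Phelps equation and solving for t gives
t_c = ln[(k_a/k_d)(1 − D₀(k_a−k_d)/(k_d L₀))] / (k_a−k_d).
Here k_a−k_d = 1.040 d⁻¹ and 1 − D₀(k_a−k_d)/(k_d L₀) = 1 − 2.29×1.040/(0.220×45.1) = 0.7600, so
t_c = ln(5.727 × 0.7600) / 1.040 = 1.471 / 1.040 = 1.414 d.
L(t_c) = L₀ e^(−k_d t_c) = 45.1 × 0.7326 = 33.04 mg/L, and at the critical point k_a D_c = k_d L, so D_c = (0.220/1.26) × 33.04 = 5.769 mg/L.
Minimum DO = C_s − D_c = 9.81 − 5.769 = 4.041 mg/L.
x_c = v t_c = 0.534 m/s × 1.414 d × 86400 s/d = 65250 m ≈ 65.2 km.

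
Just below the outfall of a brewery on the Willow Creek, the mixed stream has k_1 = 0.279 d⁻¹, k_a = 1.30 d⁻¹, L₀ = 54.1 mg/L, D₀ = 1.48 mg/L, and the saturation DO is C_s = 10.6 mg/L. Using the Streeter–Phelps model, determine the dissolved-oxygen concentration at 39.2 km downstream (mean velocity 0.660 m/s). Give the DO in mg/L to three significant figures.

Travel time t = x/v = 39.2 km / (0.660 m/s) = 39200 m / 0.660 m/s = 59390 s = 0.6874 d.
k_1 L₀/(k_a−k_1) = 0.279×54.1/(1.30−0.279) = 15.09/1.021 = 14.78 mg/L.
e^(−k_1 t) = e^(−0.279×0.6874) = 0.8255; e^(−k_a t) = e^(−1.30×0.6874) = 0.4092.
D = 14.78 × (0.8255 − 0.4092) + 1.48 × 0.4092 = 6.155 + 0.6056 = 6.760 mg/L.
DO = C_s − D = 10.6 − 6.760 = 3.840 mg/L.

DO ≈ 3.84 mg/L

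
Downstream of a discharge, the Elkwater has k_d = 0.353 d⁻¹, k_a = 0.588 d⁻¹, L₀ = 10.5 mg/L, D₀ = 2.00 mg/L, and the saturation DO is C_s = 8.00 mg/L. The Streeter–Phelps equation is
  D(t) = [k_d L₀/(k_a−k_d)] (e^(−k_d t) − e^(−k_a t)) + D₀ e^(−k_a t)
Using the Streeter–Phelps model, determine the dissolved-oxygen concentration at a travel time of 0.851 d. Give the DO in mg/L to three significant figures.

DO ≈ 4.67 mg/L

k_d L₀/(k_a−k_d) = 0.353×10.5/(0.588−0.353) = 3.706/0.2350 = 15.77 mg/L.
e^(−k_d t) = e^(−0.353×0.8510) = 0.7405; e^(−k_a t) = e^(−0.588×0.8510) = 0.6063.
D = 15.77 × (0.7405 − 0.6063) + 2.00 × 0.6063 = 2.117 + 1.213 = 3.330 mg/L.
DO = C_s − D = 8.00 − 3.330 = 4.670 mg/L.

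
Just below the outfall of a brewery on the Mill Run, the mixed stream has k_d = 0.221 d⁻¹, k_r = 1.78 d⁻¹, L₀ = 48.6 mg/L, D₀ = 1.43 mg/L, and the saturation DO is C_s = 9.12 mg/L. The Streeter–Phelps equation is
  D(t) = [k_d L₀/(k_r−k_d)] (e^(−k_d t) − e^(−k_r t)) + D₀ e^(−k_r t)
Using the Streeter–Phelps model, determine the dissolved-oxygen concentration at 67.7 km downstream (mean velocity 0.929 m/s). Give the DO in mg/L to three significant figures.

DO ≈ 4.62 mg/L

Travel time t = x/v = 67.7 km / (0.929 m/s) = 67700 m / 0.929 m/s = 72870 s = 0.8434 d.
k_d L₀/(k_r−k_d) = 0.221×48.6/(1.78−0.221) = 10.74/1.559 = 6.889 mg/L.
e^(−k_d t) = e^(−0.221×0.8434) = 0.8299; e^(−k_r t) = e^(−1.78×0.8434) = 0.2228.
D = 6.889 × (0.8299 − 0.2228) + 1.43 × 0.2228 = 4.183 + 0.3186 = 4.501 mg/L.
DO = C_s − D = 9.12 − 4.501 = 4.619 mg/L.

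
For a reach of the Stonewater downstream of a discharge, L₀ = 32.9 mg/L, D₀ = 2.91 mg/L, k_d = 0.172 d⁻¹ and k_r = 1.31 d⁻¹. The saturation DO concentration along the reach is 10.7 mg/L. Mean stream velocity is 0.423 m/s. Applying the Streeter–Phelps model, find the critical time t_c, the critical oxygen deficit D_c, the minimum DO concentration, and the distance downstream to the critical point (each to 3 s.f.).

t_c = [1/(k_r−k_d)] ln[(k_r/k_d)(1 − D₀(k_r−k_d)/(k_d L₀))]
= [1/(1.31−0.172)] ln[(1.31/0.172)(1 − 2.91×1.138/(0.172×32.9))]
= (1/1.138) ln[7.616 × 0.4148] = 0.8787 × ln(3.159) = 0.8787 × 1.150 = 1.011 d.
D_c = (k_d/k_r) L₀ e^(−k_d t_c) = (0.172/1.31) × 32.9 × e^(−0.172×1.011) = 0.1313 × 32.9 × 0.8404 = 3.630 mg/L.
Minimum DO = C_s − D_c = 10.7 − 3.630 = 7.070 mg/L.
x_c = v t_c = 0.423 m/s × 1.011 d × 86400 s/d = 36940 m ≈ 36.9 km.

t_c ≈ 1.01 d; D_c ≈ 3.63 mg/L; min DO ≈ 7.07 mg/L; x_c ≈ 36.9 km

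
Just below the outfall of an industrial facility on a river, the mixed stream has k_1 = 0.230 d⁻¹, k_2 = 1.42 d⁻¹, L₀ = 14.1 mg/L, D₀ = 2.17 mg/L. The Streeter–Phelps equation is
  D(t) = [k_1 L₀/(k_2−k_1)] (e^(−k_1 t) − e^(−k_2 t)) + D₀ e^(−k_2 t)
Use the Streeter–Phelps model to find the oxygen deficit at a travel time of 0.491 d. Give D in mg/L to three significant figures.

D ≈ 2.16 mg/L

k_1 L₀/(k_2−k_1) = 0.230×14.1/(1.42−0.230) = 3.243/1.190 = 2.725 mg/L.
e^(−k_1 t) = e^(−0.230×0.4910) = 0.8932; e^(−k_2 t) = e^(−1.42×0.4910) = 0.4980.
D = 2.725 × (0.8932 − 0.4980) + 2.17 × 0.4980 = 1.077 + 1.081 = 2.158 mg/L.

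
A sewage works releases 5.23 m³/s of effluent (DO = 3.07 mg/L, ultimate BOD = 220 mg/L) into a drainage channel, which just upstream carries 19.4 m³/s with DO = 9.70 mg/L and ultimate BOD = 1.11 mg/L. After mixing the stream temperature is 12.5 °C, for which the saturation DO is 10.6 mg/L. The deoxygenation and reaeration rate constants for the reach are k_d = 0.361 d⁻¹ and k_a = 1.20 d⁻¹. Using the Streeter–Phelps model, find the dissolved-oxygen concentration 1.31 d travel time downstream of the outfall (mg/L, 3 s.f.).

Mixed DO = (19.4×9.70 + 5.23×3.07)/(19.4+5.23) = 204.2/24.63 = 8.292 mg/L.
Mixed L₀ = (19.4×1.11 + 5.23×220)/(24.63) = 1172/24.63 = 47.59 mg/L.
Initial deficit D₀ = C_s − DO₀ = 10.6 − 8.292 = 2.308 mg/L.
D(1.31) = [0.361×47.59/(1.20−0.361)](e^(−0.361×1.31) − e^(−1.20×1.31)) + 2.308 e^(−1.20×1.31)
= 20.48 × (0.6232 − 0.2076) + 2.308 × 0.2076 = 8.988 mg/L.
DO = 10.6 − 8.988 = 1.612 mg/L.

DO ≈ 1.61 mg/L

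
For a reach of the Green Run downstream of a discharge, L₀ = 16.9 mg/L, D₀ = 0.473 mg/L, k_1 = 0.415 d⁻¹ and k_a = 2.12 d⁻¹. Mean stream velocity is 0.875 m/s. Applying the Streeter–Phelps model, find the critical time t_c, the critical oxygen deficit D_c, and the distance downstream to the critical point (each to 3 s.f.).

t_c = [1/(k_a−k_1)] ln[(k_a/k_1)(1 − D₀(k_a−k_1)/(k_1 L₀))]
= [1/(2.12−0.415)] ln[(2.12/0.415)(1 − 0.473×1.705/(0.415×16.9))]
= (1/1.705) ln[5.108 × 0.8850] = 0.5865 × ln(4.521) = 0.5865 × 1.509 = 0.8849 d.
D_c = (k_1/k_a) L₀ e^(−k_1 t_c) = (0.415/2.12) × 16.9 × e^(−0.415×0.8849) = 0.1958 × 16.9 × 0.6927 = 2.291 mg/L.
x_c = v t_c = 0.875 m/s × 0.8849 d × 86400 s/d = 66900 m ≈ 66.9 km.

t_c ≈ 0.885 d; D_c ≈ 2.29 mg/L; x_c ≈ 66.9 km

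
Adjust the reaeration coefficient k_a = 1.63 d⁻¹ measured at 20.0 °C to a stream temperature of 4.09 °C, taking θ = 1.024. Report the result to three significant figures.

k_a ≈ 1.12 d⁻¹

k_a(T₂) = k_a(T₁) · θ^(T₂−T₁) = 1.63 × 1.024^(4.09−20.0)
= 1.63 × 1.024^-15.9 = 1.63 × 0.6857 = 1.118 d⁻¹.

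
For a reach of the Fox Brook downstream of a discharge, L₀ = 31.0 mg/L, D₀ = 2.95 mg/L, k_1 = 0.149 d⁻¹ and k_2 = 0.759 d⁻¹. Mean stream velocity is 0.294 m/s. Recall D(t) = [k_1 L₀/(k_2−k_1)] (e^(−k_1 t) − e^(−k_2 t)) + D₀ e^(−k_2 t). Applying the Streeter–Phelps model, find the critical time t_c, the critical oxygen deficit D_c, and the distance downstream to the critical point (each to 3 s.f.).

t_c ≈ 1.86 d; D_c ≈ 4.61 mg/L; x_c ≈ 47.2 km

With k_2/k_1 = 5.094 and 1 − D₀(k_2−k_1)/(k_1 L₀) = 0.6104,
t_c = ln(5.094 × 0.6104) / (0.759 − 0.149) = ln(3.109) / 0.6100 = 1.134/0.6100 = 1.860 d.
D_c = (k_1/k_2) L₀ e^(−k_1 t_c) = (0.149/0.759) × 31.0 × e^(−0.149×1.860) = 0.1963 × 31.0 × 0.7580 = 4.613 mg/L.
x_c = v t_c = 0.294 m/s × 1.860 d × 86400 s/d = 47240 m ≈ 47.2 km.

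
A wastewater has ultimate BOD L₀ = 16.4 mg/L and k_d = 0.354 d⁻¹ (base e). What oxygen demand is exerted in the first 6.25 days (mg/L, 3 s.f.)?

y_t = L₀(1 − e^(−k_d t)) = 16.4 × (1 − e^(−0.354×6.25))
= 16.4 × (1 − 0.1094) = 16.4 × 0.8906 = 14.61 mg/L.

y ≈ 14.6 mg/L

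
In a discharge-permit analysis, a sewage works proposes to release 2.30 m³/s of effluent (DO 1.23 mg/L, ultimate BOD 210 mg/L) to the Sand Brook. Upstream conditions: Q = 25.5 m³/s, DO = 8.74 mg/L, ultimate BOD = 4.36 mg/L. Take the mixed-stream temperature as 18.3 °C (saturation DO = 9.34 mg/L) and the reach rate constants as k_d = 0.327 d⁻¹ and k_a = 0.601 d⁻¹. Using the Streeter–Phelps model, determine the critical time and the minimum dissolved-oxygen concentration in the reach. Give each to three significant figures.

t_c ≈ 2.04 d; minimum DO ≈ 3.38 mg/L

Mixed DO = (25.5×8.74 + 2.30×1.23)/(25.5+2.30) = 225.7/27.80 = 8.119 mg/L.
Mixed L₀ = (25.5×4.36 + 2.30×210)/(27.80) = 594.2/27.80 = 21.37 mg/L.
Initial deficit D₀ = C_s − DO₀ = 9.34 − 8.119 = 1.221 mg/L.
t_c = (1/0.2740) ln[(0.601/0.327)(1 − 1.221×0.2740/(0.327×21.37))] = 3.650 × ln(1.750) = 2.042 d.
D_c = (0.327/0.601) × 21.37 × e^(−0.327×2.042) = 0.5441 × 21.37 × 0.5128 = 5.964 mg/L.
Minimum DO = 9.34 − 5.964 = 3.376 mg/L.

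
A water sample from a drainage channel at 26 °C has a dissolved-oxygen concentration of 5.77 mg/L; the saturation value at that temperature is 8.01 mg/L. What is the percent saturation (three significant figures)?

72.0 % saturation

% saturation = C/C_s × 100 = 5.77/8.01 × 100 = 72.0 %.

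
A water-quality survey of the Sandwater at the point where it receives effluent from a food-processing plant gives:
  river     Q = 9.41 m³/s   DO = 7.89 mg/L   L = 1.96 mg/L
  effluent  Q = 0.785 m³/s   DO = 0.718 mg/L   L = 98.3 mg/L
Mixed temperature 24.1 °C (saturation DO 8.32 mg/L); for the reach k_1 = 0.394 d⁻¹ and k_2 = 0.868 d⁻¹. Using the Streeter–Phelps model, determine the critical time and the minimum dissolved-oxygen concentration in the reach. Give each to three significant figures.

Mixed DO = (9.41×7.89 + 0.785×0.718)/(9.41+0.785) = 74.81/10.20 = 7.338 mg/L.
Mixed L₀ = (9.41×1.96 + 0.785×98.3)/(10.20) = 95.61/10.20 = 9.378 mg/L.
Initial deficit D₀ = C_s − DO₀ = 8.32 − 7.338 = 0.9822 mg/L.
t_c = (1/0.4740) ln[(0.868/0.394)(1 − 0.9822×0.4740/(0.394×9.378))] = 2.110 × ln(1.925) = 1.382 d.
D_c = (0.394/0.868) × 9.378 × e^(−0.394×1.382) = 0.4539 × 9.378 × 0.5801 = 2.469 mg/L.
Minimum DO = 8.32 − 2.469 = 5.851 mg/L.

t_c ≈ 1.38 d; minimum DO ≈ 5.85 mg/L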